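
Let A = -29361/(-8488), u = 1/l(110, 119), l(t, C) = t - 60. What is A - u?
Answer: 729781/212200 ≈ 3.4391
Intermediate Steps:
l(t, C) = -60 + t
u = 1/50 (u = 1/(-60 + 110) = 1/50 ≈ 0.020000)
A = 29361/8488 (A = -29361*(-1/8488) = 29361/8488 ≈ 3.4591)
A - u = 29361/8488 - 1*1/50 = 29361/8488 - 1/50 = 729781/212200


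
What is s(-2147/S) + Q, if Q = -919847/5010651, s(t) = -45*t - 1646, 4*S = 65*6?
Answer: -42682661927/65138463 ≈ -655.26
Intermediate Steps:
S = 195/2 (S = (65*6)/4 = (1/4)*390 = 195/2 ≈ 97.500)
s(t) = -1646 - 45*t
Q = -919847/5010651 (Q = -919847*1/5010651 = -919847/5010651 ≈ -0.18358)
s(-2147/S) + Q = (-1646 - (-96615)/195/2) - 919847/5010651 = (-1646 - (-96615)*2/195) - 919847/5010651 = (-1646 - 45*(-4294/195)) - 919847/5010651 = (-1646 + 12882/13) - 919847/5010651 = -8516/13 - 919847/5010651 = -42682661927/65138463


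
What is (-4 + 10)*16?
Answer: 96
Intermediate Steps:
(-4 + 10)*16 = 6*16 = 96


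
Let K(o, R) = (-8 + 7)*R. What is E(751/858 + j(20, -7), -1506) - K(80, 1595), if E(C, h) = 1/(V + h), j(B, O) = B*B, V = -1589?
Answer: 4936524/3095 ≈ 1595.0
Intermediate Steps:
K(o, R) = -R
j(B, O) = B²
E(C, h) = 1/(-1589 + h)
E(751/858 + j(20, -7), -1506) - K(80, 1595) = 1/(-1589 - 1506) - (-1)*1595 = 1/(-3095) - 1*(-1595) = -1/3095 + 1595 = 4936524/3095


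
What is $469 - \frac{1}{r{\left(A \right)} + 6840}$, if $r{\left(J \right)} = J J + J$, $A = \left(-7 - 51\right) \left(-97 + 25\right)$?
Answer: $\frac{8184046247}{17449992} \approx 469.0$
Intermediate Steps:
$A = 4176$ ($A = \left(-58\right) \left(-72\right) = 4176$)
$r{\left(J \right)} = J + J^{2}$ ($r{\left(J \right)} = J^{2} + J = J + J^{2}$)
$469 - \frac{1}{r{\left(A \right)} + 6840} = 469 - \frac{1}{4176 \left(1 + 4176\right) + 6840} = 469 - \frac{1}{4176 \cdot 4177 + 6840} = 469 - \frac{1}{17443152 + 6840} = 469 - \frac{1}{17449992} = \frac{8184046247}{17449992}$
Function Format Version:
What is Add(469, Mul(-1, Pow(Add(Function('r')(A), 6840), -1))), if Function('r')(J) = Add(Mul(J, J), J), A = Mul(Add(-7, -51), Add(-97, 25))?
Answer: Rational(8184046247, 17449992) ≈ 469.00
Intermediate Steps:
A = 4176 (A = Mul(-58, -72) = 4176)
Function('r')(J) = Add(J, Pow(J, 2)) (Function('r')(J) = Add(Pow(J, 2), J) = Add(J, Pow(J, 2)))
Add(469, Mul(-1, Pow(Add(Function('r')(A), 6840), -1))) = Add(469, Mul(-1, Pow(Add(Mul(4176, Add(1, 4176)), 6840), -1))) = Add(469, Mul(-1, Pow(Add(Mul(4176, 4177), 6840), -1))) = Add(469, Mul(-1, Pow(Add(17443152, 6840), -1))) = Add(469, Mul(-1, Pow(17449992, -1))) = Add(469, Mul(-1, Rational(1, 17449992))) = Add(469, Rational(-1, 17449992)) = Rational(8184046247, 17449992)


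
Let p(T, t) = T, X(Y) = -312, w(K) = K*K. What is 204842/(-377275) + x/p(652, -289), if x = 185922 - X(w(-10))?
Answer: 35063937683/122991650 ≈ 285.09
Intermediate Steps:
w(K) = K**2
x = 186234 (x = 185922 - 1*(-312) = 185922 + 312 = 186234)
204842/(-377275) + x/p(652, -289) = 204842/(-377275) + 186234/652 = 204842*(-1/377275) + 186234*(1/652) = -204842/377275 + 93117/326 = 35063937683/122991650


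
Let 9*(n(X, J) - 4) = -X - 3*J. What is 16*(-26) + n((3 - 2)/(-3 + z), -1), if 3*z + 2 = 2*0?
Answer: -4528/11 ≈ -411.64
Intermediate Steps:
z = -⅔ (z = -⅔ + (2*0)/3 = -⅔ + (⅓)*0 = -⅔ + 0 = -⅔ ≈ -0.66667)
n(X, J) = 4 - J/3 - X/9 (n(X, J) = 4 + (-X - 3*J)/9 = 4 + (-J/3 - X/9) = 4 - J/3 - X/9)
16*(-26) + n((3 - 2)/(-3 + z), -1) = 16*(-26) + (4 - ⅓*(-1) - (3 - 2)/(9*(-3 - ⅔))) = -416 + (4 + ⅓ - 1/(9*(-11/3))) = -416 + (4 + ⅓ - (-3)/(9*11)) = -416 + (4 + ⅓ - ⅑*(-3/11)) = -416 + (4 + ⅓ + 1/33) = -416 + 48/11 = -4528/11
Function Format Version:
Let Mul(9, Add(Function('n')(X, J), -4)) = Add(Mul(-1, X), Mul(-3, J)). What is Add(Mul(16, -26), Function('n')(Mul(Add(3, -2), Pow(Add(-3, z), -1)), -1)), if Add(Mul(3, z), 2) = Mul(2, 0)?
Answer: Rational(-4528, 11) ≈ -411.64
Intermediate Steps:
z = Rational(-2, 3) (z = Add(Rational(-2, 3), Mul(Rational(1, 3), Mul(2, 0))) = Add(Rational(-2, 3), Mul(Rational(1, 3), 0)) = Add(Rational(-2, 3), 0) = Rational(-2, 3) ≈ -0.66667)
Function('n')(X, J) = Add(4, Mul(Rational(-1, 3), J), Mul(Rational(-1, 9), X)) (Function('n')(X, J) = Add(4, Mul(Rational(1, 9), Add(Mul(-1, X), Mul(-3, J)))) = Add(4, Add(Mul(Rational(-1, 3), J), Mul(Rational(-1, 9), X))) = Add(4, Mul(Rational(-1, 3), J), Mul(Rational(-1, 9), X)))
Add(Mul(16, -26), Function('n')(Mul(Add(3, -2), Pow(Add(-3, z), -1)), -1)) = Add(Mul(16, -26), Add(4, Mul(Rational(-1, 3), -1), Mul(Rational(-1, 9), Mul(Add(3, -2), Pow(Add(-3, Rational(-2, 3)), -1))))) = Add(-416, Add(4, Rational(1, 3), Mul(Rational(-1, 9), Mul(1, Pow(Rational(-11, 3), -1))))) = Add(-416, Add(4, Rational(1, 3), Mul(Rational(-1, 9), Mul(1, Rational(-3, 11))))) = Add(-416, Add(4, Rational(1, 3), Mul(Rational(-1, 9), Rational(-3, 11)))) = Add(-416, Add(4, Rational(1, 3), Rational(1, 33))) = Add(-416, Rational(48, 11)) = Rational(-4528, 11)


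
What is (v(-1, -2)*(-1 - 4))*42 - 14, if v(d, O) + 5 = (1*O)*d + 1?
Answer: 406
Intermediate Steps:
v(d, O) = -4 + O*d (v(d, O) = -5 + ((1*O)*d + 1) = -5 + (O*d + 1) = -5 + (1 + O*d) = -4 + O*d)
(v(-1, -2)*(-1 - 4))*42 - 14 = ((-4 - 2*(-1))*(-1 - 4))*42 - 14 = ((-4 + 2)*(-5))*42 - 14 = -2*(-5)*42 - 14 = 10*42 - 14 = 420 - 14 = 406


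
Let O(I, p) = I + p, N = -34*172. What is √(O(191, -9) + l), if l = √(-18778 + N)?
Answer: √(182 + I*√24626) ≈ 14.531 + 5.3996*I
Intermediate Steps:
N = -5848
l = I*√24626 (l = √(-18778 - 5848) = √(-24626) = I*√24626 ≈ 156.93*I)
√(O(191, -9) + l) = √((191 - 9) + I*√24626) = √(182 + I*√24626)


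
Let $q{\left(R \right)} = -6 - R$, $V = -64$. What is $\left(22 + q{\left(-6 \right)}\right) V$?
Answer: $-1408$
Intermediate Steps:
$\left(22 + q{\left(-6 \right)}\right) V = \left(22 - 0\right) \left(-64\right) = \left(22 + \left(-6 + 6\right)\right) \left(-64\right) = \left(22 + 0\right) \left(-64\right) = 22 \left(-64\right) = -1408$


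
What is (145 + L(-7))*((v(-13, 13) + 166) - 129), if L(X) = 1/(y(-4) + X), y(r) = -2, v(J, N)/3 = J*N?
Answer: -612880/9 ≈ -68098.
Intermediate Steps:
v(J, N) = 3*J*N (v(J, N) = 3*(J*N) = 3*J*N)
L(X) = 1/(-2 + X)
(145 + L(-7))*((v(-13, 13) + 166) - 129) = (145 + 1/(-2 - 7))*((3*(-13)*13 + 166) - 129) = (145 + 1/(-9))*((-507 + 166) - 129) = (145 - ⅑)*(-341 - 129) = (1304/9)*(-470) = -612880/9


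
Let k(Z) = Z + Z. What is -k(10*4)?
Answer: -80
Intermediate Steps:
k(Z) = 2*Z
-k(10*4) = -2*10*4 = -2*40 = -1*80 = -80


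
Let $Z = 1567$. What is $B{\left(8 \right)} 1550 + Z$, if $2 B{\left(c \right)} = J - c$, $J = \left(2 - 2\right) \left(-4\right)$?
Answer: $-4633$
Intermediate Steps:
$J = 0$ ($J = 0 \left(-4\right) = 0$)
$B{\left(c \right)} = - \frac{c}{2}$ ($B{\left(c \right)} = \frac{0 - c}{2} = \frac{\left(-1\right) c}{2} = - \frac{c}{2}$)
$B{\left(8 \right)} 1550 + Z = \left(- \frac{1}{2}\right) 8 \cdot 1550 + 1567 = \left(-4\right) 1550 + 1567 = -6200 + 1567 = -4633$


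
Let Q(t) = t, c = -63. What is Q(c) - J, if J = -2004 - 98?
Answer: 2039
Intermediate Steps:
J = -2102
Q(c) - J = -63 - 1*(-2102) = -63 + 2102 = 2039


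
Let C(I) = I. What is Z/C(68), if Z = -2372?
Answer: -593/17 ≈ -34.882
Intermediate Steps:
Z/C(68) = -2372/68 = -2372*1/68 = -593/17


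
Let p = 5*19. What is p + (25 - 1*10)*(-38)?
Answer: -475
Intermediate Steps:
p = 95
p + (25 - 1*10)*(-38) = 95 + (25 - 1*10)*(-38) = 95 + (25 - 10)*(-38) = 95 + 15*(-38) = 95 - 570 = -475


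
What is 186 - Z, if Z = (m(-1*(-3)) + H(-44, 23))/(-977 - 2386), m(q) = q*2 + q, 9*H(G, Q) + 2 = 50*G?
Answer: 1875847/10089 ≈ 185.93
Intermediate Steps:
H(G, Q) = -2/9 + 50*G/9 (H(G, Q) = -2/9 + (50*G)/9 = -2/9 + 50*G/9)
m(q) = 3*q (m(q) = 2*q + q = 3*q)
Z = 707/10089 (Z = (3*(-1*(-3)) + (-2/9 + (50/9)*(-44)))/(-977 - 2386) = (3*3 + (-2/9 - 2200/9))/(-3363) = (9 - 734/3)*(-1/3363) = -707/3*(-1/3363) = 707/10089 ≈ 0.070076)
186 - Z = 186 - 1*707/10089 = 186 - 707/10089 = 1875847/10089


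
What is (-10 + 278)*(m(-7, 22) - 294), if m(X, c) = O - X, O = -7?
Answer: -78792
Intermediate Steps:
m(X, c) = -7 - X
(-10 + 278)*(m(-7, 22) - 294) = (-10 + 278)*((-7 - 1*(-7)) - 294) = 268*((-7 + 7) - 294) = 268*(0 - 294) = 268*(-294) = -78792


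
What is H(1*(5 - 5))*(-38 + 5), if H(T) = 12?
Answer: -396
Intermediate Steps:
H(1*(5 - 5))*(-38 + 5) = 12*(-38 + 5) = 12*(-33) = -396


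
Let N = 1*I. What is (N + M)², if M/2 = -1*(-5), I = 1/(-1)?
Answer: 81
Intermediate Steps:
I = -1
M = 10 (M = 2*(-1*(-5)) = 2*5 = 10)
N = -1 (N = 1*(-1) = -1)
(N + M)² = (-1 + 10)² = 9² = 81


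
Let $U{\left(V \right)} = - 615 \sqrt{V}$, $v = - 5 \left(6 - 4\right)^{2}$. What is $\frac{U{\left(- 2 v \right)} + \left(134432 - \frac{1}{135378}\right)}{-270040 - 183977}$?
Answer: $- \frac{18199135295}{61463913426} + \frac{410 \sqrt{10}}{151339} \approx -0.28753$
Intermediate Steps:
$v = -20$ ($v = - 5 \cdot 2^{2} = \left(-5\right) 4 = -20$)
$\frac{U{\left(- 2 v \right)} + \left(134432 - \frac{1}{135378}\right)}{-270040 - 183977} = \frac{- 615 \sqrt{\left(-2\right) \left(-20\right)} + \left(134432 - \frac{1}{135378}\right)}{-270040 - 183977} = \frac{- 615 \sqrt{40} + \left(134432 - \frac{1}{135378}\right)}{-454017} = \left(- 615 \cdot 2 \sqrt{10} + \left(134432 - \frac{1}{135378}\right)\right) \left(- \frac{1}{454017}\right) = \left(- 1230 \sqrt{10} + \frac{18199135295}{135378}\right) \left(- \frac{1}{454017}\right) = \left(\frac{18199135295}{135378} - 1230 \sqrt{10}\right) \left(- \frac{1}{454017}\right) = - \frac{18199135295}{61463913426} + \frac{410 \sqrt{10}}{151339}$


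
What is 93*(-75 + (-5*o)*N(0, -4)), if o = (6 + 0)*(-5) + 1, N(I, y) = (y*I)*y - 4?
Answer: -60915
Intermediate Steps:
N(I, y) = -4 + I*y**2 (N(I, y) = (I*y)*y - 4 = I*y**2 - 4 = -4 + I*y**2)
o = -29 (o = 6*(-5) + 1 = -30 + 1 = -29)
93*(-75 + (-5*o)*N(0, -4)) = 93*(-75 + (-5*(-29))*(-4 + 0*(-4)**2)) = 93*(-75 + 145*(-4 + 0*16)) = 93*(-75 + 145*(-4 + 0)) = 93*(-75 + 145*(-4)) = 93*(-75 - 580) = 93*(-655) = -60915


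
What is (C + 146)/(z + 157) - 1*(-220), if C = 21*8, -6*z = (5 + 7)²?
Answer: 29574/133 ≈ 222.36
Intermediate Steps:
z = -24 (z = -(5 + 7)²/6 = -⅙*12² = -⅙*144 = -24)
C = 168
(C + 146)/(z + 157) - 1*(-220) = (168 + 146)/(-24 + 157) - 1*(-220) = 314/133 + 220 = 29574/133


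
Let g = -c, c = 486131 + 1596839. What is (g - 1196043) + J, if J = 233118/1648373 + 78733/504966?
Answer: -2729359411664870737/832372320318 ≈ -3.2790e+6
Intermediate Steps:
c = 2082970
g = -2082970 (g = -1*2082970 = -2082970)
J = 247498015397/832372320318 (J = 233118*(1/1648373) + 78733*(1/504966) = 233118/1648373 + 78733/504966 = 247498015397/832372320318 ≈ 0.29734)
(g - 1196043) + J = (-2082970 - 1196043) + 247498015397/832372320318 = -3279013 + 247498015397/832372320318 = -2729359411664870737/832372320318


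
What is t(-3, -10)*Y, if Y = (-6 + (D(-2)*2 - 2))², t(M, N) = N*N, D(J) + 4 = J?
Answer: 40000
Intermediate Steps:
D(J) = -4 + J
t(M, N) = N²
Y = 400 (Y = (-6 + ((-4 - 2)*2 - 2))² = (-6 + (-6*2 - 2))² = (-6 + (-12 - 2))² = (-6 - 14)² = (-20)² = 400)
t(-3, -10)*Y = (-10)²*400 = 100*400 = 40000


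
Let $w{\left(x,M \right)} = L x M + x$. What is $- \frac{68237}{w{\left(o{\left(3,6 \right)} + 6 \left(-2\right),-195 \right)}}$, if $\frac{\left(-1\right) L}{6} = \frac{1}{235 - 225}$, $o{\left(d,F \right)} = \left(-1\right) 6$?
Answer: $\frac{68237}{2124} \approx 32.127$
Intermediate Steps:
$o{\left(d,F \right)} = -6$
$L = - \frac{3}{5}$ ($L = - \frac{6}{235 - 225} = - \frac{6}{10} = \left(-6\right) \frac{1}{10} = - \frac{3}{5} \approx -0.6$)
$w{\left(x,M \right)} = x - \frac{3 M x}{5}$ ($w{\left(x,M \right)} = - \frac{3 x}{5} M + x = - \frac{3 M x}{5} + x = x - \frac{3 M x}{5}$)
$- \frac{68237}{w{\left(o{\left(3,6 \right)} + 6 \left(-2\right),-195 \right)}} = - \frac{68237}{\frac{1}{5} \left(-6 + 6 \left(-2\right)\right) \left(5 - -585\right)} = - \frac{68237}{\frac{1}{5} \left(-6 - 12\right) \left(5 + 585\right)} = - \frac{68237}{\frac{1}{5} \left(-18\right) 590} = - \frac{68237}{-2124} = \left(-68237\right) \left(- \frac{1}{2124}\right) = \frac{68237}{2124}$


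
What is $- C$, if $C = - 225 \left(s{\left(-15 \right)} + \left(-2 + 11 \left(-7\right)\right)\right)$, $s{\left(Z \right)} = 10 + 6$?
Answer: $-14175$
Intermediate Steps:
$s{\left(Z \right)} = 16$
$C = 14175$ ($C = - 225 \left(16 + \left(-2 + 11 \left(-7\right)\right)\right) = - 225 \left(16 - 79\right) = \left(-225\right) \left(-63\right) = 14175$)
$- C = \left(-1\right) 14175 = -14175$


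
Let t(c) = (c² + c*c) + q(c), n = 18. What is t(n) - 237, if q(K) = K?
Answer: 429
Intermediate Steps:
t(c) = c + 2*c² (t(c) = (c² + c*c) + c = (c² + c²) + c = 2*c² + c = c + 2*c²)
t(n) - 237 = 18*(1 + 2*18) - 237 = 18*(1 + 36) - 237 = 18*37 - 237 = 666 - 237 = 429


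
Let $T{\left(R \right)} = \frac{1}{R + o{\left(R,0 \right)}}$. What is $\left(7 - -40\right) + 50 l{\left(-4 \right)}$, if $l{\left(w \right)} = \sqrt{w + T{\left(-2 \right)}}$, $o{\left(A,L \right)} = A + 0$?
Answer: $47 + 25 i \sqrt{17} \approx 47.0 + 103.08 i$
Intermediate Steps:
$o{\left(A,L \right)} = A$
$T{\left(R \right)} = \frac{1}{2 R}$ ($T{\left(R \right)} = \frac{1}{R + R} = \frac{1}{2 R}$)
$l{\left(w \right)} = \sqrt{- \frac{1}{4} + w}$ ($l{\left(w \right)} = \sqrt{w + \frac{1}{2 \left(-2\right)}} = \sqrt{w + \frac{1}{2} \left(- \frac{1}{2}\right)} = \sqrt{w - \frac{1}{4}} = \sqrt{- \frac{1}{4} + w}$)
$\left(7 - -40\right) + 50 l{\left(-4 \right)} = \left(7 - -40\right) + 50 \frac{\sqrt{-1 + 4 \left(-4\right)}}{2} = \left(7 + 40\right) + 50 \frac{\sqrt{-1 - 16}}{2} = 47 + 50 \frac{\sqrt{-17}}{2} = 47 + 50 \frac{i \sqrt{17}}{2} = 47 + 25 i \sqrt{17}$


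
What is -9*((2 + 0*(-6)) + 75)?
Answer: -693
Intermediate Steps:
-9*((2 + 0*(-6)) + 75) = -9*((2 + 0) + 75) = -9*(2 + 75) = -9*77 = -693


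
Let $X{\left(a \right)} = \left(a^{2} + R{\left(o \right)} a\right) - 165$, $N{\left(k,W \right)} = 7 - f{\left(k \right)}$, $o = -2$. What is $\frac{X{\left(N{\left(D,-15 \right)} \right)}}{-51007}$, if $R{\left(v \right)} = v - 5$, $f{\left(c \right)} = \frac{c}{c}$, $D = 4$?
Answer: $\frac{171}{51007} \approx 0.0033525$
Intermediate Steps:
$f{\left(c \right)} = 1$
$N{\left(k,W \right)} = 6$ ($N{\left(k,W \right)} = 7 - 1 = 6$)
$R{\left(v \right)} = -5 + v$ ($R{\left(v \right)} = v - 5 = -5 + v$)
$X{\left(a \right)} = -165 + a^{2} - 7 a$ ($X{\left(a \right)} = \left(a^{2} + \left(-5 - 2\right) a\right) - 165 = \left(a^{2} - 7 a\right) - 165 = -165 + a^{2} - 7 a$)
$\frac{X{\left(N{\left(D,-15 \right)} \right)}}{-51007} = \frac{-165 + 6^{2} - 42}{-51007} = \left(-165 + 36 - 42\right) \left(- \frac{1}{51007}\right) = \left(-171\right) \left(- \frac{1}{51007}\right) = \frac{171}{51007}$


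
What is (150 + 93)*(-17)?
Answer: -4131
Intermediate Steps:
(150 + 93)*(-17) = 243*(-17) = -4131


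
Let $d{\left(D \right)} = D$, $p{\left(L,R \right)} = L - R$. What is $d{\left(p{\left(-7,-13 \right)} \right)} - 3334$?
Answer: $-3328$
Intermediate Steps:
$d{\left(p{\left(-7,-13 \right)} \right)} - 3334 = \left(-7 - -13\right) - 3334 = \left(-7 + 13\right) - 3334 = 6 - 3334 = -3328$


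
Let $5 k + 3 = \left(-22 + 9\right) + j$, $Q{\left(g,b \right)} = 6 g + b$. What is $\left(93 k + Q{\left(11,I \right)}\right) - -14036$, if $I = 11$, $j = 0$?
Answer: $\frac{69077}{5} \approx 13815.0$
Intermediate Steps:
$Q{\left(g,b \right)} = b + 6 g$
$k = - \frac{16}{5}$ ($k = - \frac{3}{5} + \frac{\left(-22 + 9\right) + 0}{5} = - \frac{3}{5} + \frac{-13 + 0}{5} = - \frac{3}{5} + \frac{1}{5} \left(-13\right) = - \frac{3}{5} - \frac{13}{5} = - \frac{16}{5} \approx -3.2$)
$\left(93 k + Q{\left(11,I \right)}\right) - -14036 = \left(93 \left(- \frac{16}{5}\right) + \left(11 + 6 \cdot 11\right)\right) - -14036 = \left(- \frac{1488}{5} + \left(11 + 66\right)\right) + 14036 = \left(- \frac{1488}{5} + 77\right) + 14036 = - \frac{1103}{5} + 14036 = \frac{69077}{5}$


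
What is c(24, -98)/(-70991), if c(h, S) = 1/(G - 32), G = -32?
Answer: 1/4543424 ≈ 2.2010e-7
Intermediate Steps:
c(h, S) = -1/64 (c(h, S) = 1/(-32 - 32) = 1/(-64) = -1/64)
c(24, -98)/(-70991) = -1/64/(-70991) = -1/64*(-1/70991) = 1/4543424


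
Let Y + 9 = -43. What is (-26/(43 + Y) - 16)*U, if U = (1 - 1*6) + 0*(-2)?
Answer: 590/9 ≈ 65.556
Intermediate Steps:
Y = -52 (Y = -9 - 43 = -52)
U = -5 (U = (1 - 6) + 0 = -5 + 0 = -5)
(-26/(43 + Y) - 16)*U = (-26/(43 - 52) - 16)*(-5) = (-26/(-9) - 16)*(-5) = (-⅑*(-26) - 16)*(-5) = (26/9 - 16)*(-5) = -118/9*(-5) = 590/9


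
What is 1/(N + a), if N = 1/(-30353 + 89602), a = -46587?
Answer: -59249/2760233162 ≈ -2.1465e-5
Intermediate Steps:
N = 1/59249 ≈ 1.6878e-5
1/(N + a) = 1/(1/59249 - 46587) = 1/(-2760233162/59249) = -59249/2760233162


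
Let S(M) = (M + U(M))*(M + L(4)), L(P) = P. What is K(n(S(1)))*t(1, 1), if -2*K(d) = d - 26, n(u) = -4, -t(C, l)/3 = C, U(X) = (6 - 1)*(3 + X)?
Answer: -45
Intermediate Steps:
U(X) = 15 + 5*X (U(X) = 5*(3 + X) = 15 + 5*X)
t(C, l) = -3*C
S(M) = (4 + M)*(15 + 6*M) (S(M) = (M + (15 + 5*M))*(M + 4) = (15 + 6*M)*(4 + M) = (4 + M)*(15 + 6*M))
K(d) = 13 - d/2 (K(d) = -(d - 26)/2 = -(-26 + d)/2 = 13 - d/2)
K(n(S(1)))*t(1, 1) = (13 - 1/2*(-4))*(-3*1) = (13 + 2)*(-3) = 15*(-3) = -45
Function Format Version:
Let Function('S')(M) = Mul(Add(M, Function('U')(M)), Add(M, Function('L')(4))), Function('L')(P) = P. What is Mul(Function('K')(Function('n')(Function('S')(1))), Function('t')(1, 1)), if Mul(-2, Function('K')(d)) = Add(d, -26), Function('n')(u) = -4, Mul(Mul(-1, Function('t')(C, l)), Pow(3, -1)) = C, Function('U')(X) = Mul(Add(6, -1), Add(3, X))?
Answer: -45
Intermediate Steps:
Function('U')(X) = Add(15, Mul(5, X)) (Function('U')(X) = Mul(5, Add(3, X)) = Add(15, Mul(5, X)))
Function('t')(C, l) = Mul(-3, C)
Function('S')(M) = Mul(Add(4, M), Add(15, Mul(6, M))) (Function('S')(M) = Mul(Add(M, Add(15, Mul(5, M))), Add(M, 4)) = Mul(Add(15, Mul(6, M)), Add(4, M)) = Mul(Add(4, M), Add(15, Mul(6, M))))
Function('K')(d) = Add(13, Mul(Rational(-1, 2), d)) (Function('K')(d) = Mul(Rational(-1, 2), Add(d, -26)) = Mul(Rational(-1, 2), Add(-26, d)) = Add(13, Mul(Rational(-1, 2), d)))
Mul(Function('K')(Function('n')(Function('S')(1))), Function('t')(1, 1)) = Mul(Add(13, Mul(Rational(-1, 2), -4)), Mul(-3, 1)) = Mul(Add(13, 2), -3) = Mul(15, -3) = -45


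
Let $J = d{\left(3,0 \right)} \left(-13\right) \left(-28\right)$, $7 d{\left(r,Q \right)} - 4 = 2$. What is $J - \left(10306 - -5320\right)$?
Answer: $-15314$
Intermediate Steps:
$d{\left(r,Q \right)} = \frac{6}{7}$ ($d{\left(r,Q \right)} = \frac{4}{7} + \frac{1}{7} \cdot 2 = \frac{4}{7} + \frac{2}{7} = \frac{6}{7}$)
$J = 312$ ($J = \frac{6}{7} \left(-13\right) \left(-28\right) = \left(- \frac{78}{7}\right) \left(-28\right) = 312$)
$J - \left(10306 - -5320\right) = 312 - \left(10306 - -5320\right) = 312 - \left(10306 + 5320\right) = 312 - 15626 = -15314$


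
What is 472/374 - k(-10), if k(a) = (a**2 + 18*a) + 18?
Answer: 11830/187 ≈ 63.262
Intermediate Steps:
k(a) = 18 + a**2 + 18*a
472/374 - k(-10) = 472/374 - (18 + (-10)**2 + 18*(-10)) = 472*(1/374) - (18 + 100 - 180) = 236/187 - 1*(-62) = 236/187 + 62 = 11830/187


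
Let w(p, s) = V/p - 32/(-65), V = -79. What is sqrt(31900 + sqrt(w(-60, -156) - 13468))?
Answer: sqrt(4851990000 + 390*I*sqrt(2048207655))/390 ≈ 178.61 + 0.32486*I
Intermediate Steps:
w(p, s) = 32/65 - 79/p (w(p, s) = -79/p - 32/(-65) = -79/p - 32*(-1/65) = -79/p + 32/65 = 32/65 - 79/p)
sqrt(31900 + sqrt(w(-60, -156) - 13468)) = sqrt(31900 + sqrt((32/65 - 79/(-60)) - 13468)) = sqrt(31900 + sqrt((32/65 - 79*(-1/60)) - 13468)) = sqrt(31900 + sqrt((32/65 + 79/60) - 13468)) = sqrt(31900 + sqrt(1411/780 - 13468)) = sqrt(31900 + sqrt(-10503629/780)) = sqrt(31900 + I*sqrt(2048207655)/390)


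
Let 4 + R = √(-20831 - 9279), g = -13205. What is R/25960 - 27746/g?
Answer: 36011667/17140090 + I*√30110/25960 ≈ 2.101 + 0.0066842*I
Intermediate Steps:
R = -4 + I*√30110 (R = -4 + √(-20831 - 9279) = -4 + √(-30110) = -4 + I*√30110 ≈ -4.0 + 173.52*I)
R/25960 - 27746/g = (-4 + I*√30110)/25960 - 27746/(-13205) = (-4 + I*√30110)*(1/25960) - 27746*(-1/13205) = (-1/6490 + I*√30110/25960) + 27746/13205 = 36011667/17140090 + I*√30110/25960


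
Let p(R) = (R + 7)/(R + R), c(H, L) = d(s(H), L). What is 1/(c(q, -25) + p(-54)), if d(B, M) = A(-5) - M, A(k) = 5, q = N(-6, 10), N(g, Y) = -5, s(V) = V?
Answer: 108/3287 ≈ 0.032857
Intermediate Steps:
q = -5
d(B, M) = 5 - M
c(H, L) = 5 - L
p(R) = (7 + R)/(2*R) (p(R) = (7 + R)/((2*R)) = (7 + R)*(1/(2*R)) = (7 + R)/(2*R))
1/(c(q, -25) + p(-54)) = 1/((5 - 1*(-25)) + (½)*(7 - 54)/(-54)) = 1/((5 + 25) + (½)*(-1/54)*(-47)) = 1/(30 + 47/108) = 1/(3287/108) = 108/3287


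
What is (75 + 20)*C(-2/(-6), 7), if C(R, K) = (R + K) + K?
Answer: 4085/3 ≈ 1361.7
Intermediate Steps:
C(R, K) = R + 2*K (C(R, K) = (K + R) + K = R + 2*K)
(75 + 20)*C(-2/(-6), 7) = (75 + 20)*(-2/(-6) + 2*7) = 95*(-2*(-⅙) + 14) = 95*(⅓ + 14) = 95*(43/3) = 4085/3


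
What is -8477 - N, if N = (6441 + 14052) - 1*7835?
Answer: -21135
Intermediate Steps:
N = 12658 (N = 20493 - 7835 = 12658)
-8477 - N = -8477 - 1*12658 = -8477 - 12658 = -21135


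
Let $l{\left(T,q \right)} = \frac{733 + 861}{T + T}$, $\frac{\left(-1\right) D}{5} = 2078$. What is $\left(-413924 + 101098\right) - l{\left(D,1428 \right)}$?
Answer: $- \frac{3250261343}{10390} \approx -3.1283 \cdot 10^{5}$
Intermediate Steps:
$D = -10390$ ($D = \left(-5\right) 2078 = -10390$)
$l{\left(T,q \right)} = \frac{797}{T}$ ($l{\left(T,q \right)} = \frac{1594}{2 T} = 1594 \frac{1}{2 T} = \frac{797}{T}$)
$\left(-413924 + 101098\right) - l{\left(D,1428 \right)} = \left(-413924 + 101098\right) - \frac{797}{-10390} = -312826 - 797 \left(- \frac{1}{10390}\right) = -312826 - - \frac{797}{10390} = -312826 + \frac{797}{10390} = - \frac{3250261343}{10390}$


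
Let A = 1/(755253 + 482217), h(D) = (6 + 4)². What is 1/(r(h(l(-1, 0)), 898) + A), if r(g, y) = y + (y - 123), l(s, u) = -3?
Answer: 1237470/2070287311 ≈ 0.00059773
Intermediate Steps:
h(D) = 100 (h(D) = 10² = 100)
r(g, y) = -123 + 2*y (r(g, y) = y + (-123 + y) = -123 + 2*y)
A = 1/1237470 ≈ 8.0810e-7
1/(r(h(l(-1, 0)), 898) + A) = 1/((-123 + 2*898) + 1/1237470) = 1/((-123 + 1796) + 1/1237470) = 1/(1673 + 1/1237470) = 1/(2070287311/1237470) = 1237470/2070287311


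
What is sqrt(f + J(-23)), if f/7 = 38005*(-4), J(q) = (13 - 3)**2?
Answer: 2*I*sqrt(266010) ≈ 1031.5*I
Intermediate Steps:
J(q) = 100 (J(q) = 10**2 = 100)
f = -1064140 (f = 7*(38005*(-4)) = 7*(-152020) = -1064140)
sqrt(f + J(-23)) = sqrt(-1064140 + 100) = sqrt(-1064040) = 2*I*sqrt(266010)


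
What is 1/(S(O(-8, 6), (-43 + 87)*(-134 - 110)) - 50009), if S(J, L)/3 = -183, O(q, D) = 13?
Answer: -1/50558 ≈ -1.9779e-5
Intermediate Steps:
S(J, L) = -549 (S(J, L) = 3*(-183) = -549)
1/(S(O(-8, 6), (-43 + 87)*(-134 - 110)) - 50009) = 1/(-549 - 50009) = 1/(-50558) = -1/50558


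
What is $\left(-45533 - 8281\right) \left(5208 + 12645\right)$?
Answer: $-960741342$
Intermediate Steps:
$\left(-45533 - 8281\right) \left(5208 + 12645\right) = \left(-53814\right) 17853 = -960741342$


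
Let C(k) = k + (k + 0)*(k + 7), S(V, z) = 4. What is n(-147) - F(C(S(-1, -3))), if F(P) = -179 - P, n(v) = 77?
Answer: 304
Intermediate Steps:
C(k) = k + k*(7 + k)
n(-147) - F(C(S(-1, -3))) = 77 - (-179 - 4*(8 + 4)) = 77 - (-179 - 4*12) = 77 - (-179 - 1*48) = 77 - (-179 - 48) = 77 - 1*(-227) = 77 + 227 = 304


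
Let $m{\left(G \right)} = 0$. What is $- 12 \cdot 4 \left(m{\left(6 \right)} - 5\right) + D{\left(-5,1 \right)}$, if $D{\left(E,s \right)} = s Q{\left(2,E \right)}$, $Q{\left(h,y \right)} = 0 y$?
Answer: $240$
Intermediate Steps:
$Q{\left(h,y \right)} = 0$
$D{\left(E,s \right)} = 0$ ($D{\left(E,s \right)} = s 0 = 0$)
$- 12 \cdot 4 \left(m{\left(6 \right)} - 5\right) + D{\left(-5,1 \right)} = - 12 \cdot 4 \left(0 - 5\right) + 0 = - 12 \cdot 4 \left(-5\right) + 0 = \left(-12\right) \left(-20\right) + 0 = 240 + 0 = 240$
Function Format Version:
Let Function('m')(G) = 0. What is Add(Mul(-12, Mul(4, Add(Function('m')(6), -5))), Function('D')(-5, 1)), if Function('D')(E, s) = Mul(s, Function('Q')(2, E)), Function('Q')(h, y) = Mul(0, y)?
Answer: 240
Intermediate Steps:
Function('Q')(h, y) = 0
Function('D')(E, s) = 0 (Function('D')(E, s) = Mul(s, 0) = 0)
Add(Mul(-12, Mul(4, Add(Function('m')(6), -5))), Function('D')(-5, 1)) = Add(Mul(-12, Mul(4, Add(0, -5))), 0) = Add(Mul(-12, Mul(4, -5)), 0) = Add(Mul(-12, -20), 0) = Add(240, 0) = 240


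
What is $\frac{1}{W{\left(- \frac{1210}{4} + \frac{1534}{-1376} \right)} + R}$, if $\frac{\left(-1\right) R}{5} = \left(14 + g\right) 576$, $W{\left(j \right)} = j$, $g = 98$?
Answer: $- \frac{688}{222130167} \approx -3.0973 \cdot 10^{-6}$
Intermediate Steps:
$R = -322560$ ($R = - 5 \left(14 + 98\right) 576 = - 5 \cdot 112 \cdot 576 = \left(-5\right) 64512 = -322560$)
$\frac{1}{W{\left(- \frac{1210}{4} + \frac{1534}{-1376} \right)} + R} = \frac{1}{\left(- \frac{1210}{4} + \frac{1534}{-1376}\right) - 322560} = \frac{1}{\left(\left(-1210\right) \frac{1}{4} + 1534 \left(- \frac{1}{1376}\right)\right) - 322560} = \frac{1}{\left(- \frac{605}{2} - \frac{767}{688}\right) - 322560} = \frac{1}{- \frac{208887}{688} - 322560} = \frac{1}{- \frac{222130167}{688}} = - \frac{688}{222130167}$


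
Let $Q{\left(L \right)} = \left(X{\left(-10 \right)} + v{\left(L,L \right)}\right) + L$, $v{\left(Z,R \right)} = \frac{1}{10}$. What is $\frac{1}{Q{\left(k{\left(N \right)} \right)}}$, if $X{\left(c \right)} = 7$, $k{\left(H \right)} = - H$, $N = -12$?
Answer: $\frac{10}{191} \approx 0.052356$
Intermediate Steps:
$v{\left(Z,R \right)} = \frac{1}{10}$
$Q{\left(L \right)} = \frac{71}{10} + L$ ($Q{\left(L \right)} = \left(7 + \frac{1}{10}\right) + L = \frac{71}{10} + L$)
$\frac{1}{Q{\left(k{\left(N \right)} \right)}} = \frac{1}{\frac{71}{10} - -12} = \frac{1}{\frac{71}{10} + 12} = \frac{1}{\frac{191}{10}} = \frac{10}{191}$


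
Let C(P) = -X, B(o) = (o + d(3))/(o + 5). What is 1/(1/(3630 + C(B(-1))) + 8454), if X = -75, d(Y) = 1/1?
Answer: 3705/31322071 ≈ 0.00011829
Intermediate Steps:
d(Y) = 1
B(o) = (1 + o)/(5 + o) (B(o) = (o + 1)/(o + 5) = (1 + o)/(5 + o))
C(P) = 75 (C(P) = -1*(-75) = 75)
1/(1/(3630 + C(B(-1))) + 8454) = 1/(1/(3630 + 75) + 8454) = 1/(1/3705 + 8454) = 1/(31322071/3705) = 3705/31322071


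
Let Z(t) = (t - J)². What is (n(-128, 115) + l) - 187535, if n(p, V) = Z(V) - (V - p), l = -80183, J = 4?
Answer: -255640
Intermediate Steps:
Z(t) = (-4 + t)² (Z(t) = (t - 1*4)² = (t - 4)² = (-4 + t)²)
n(p, V) = p + (-4 + V)² - V (n(p, V) = (-4 + V)² - (V - p) = (-4 + V)² + (p - V) = p + (-4 + V)² - V)
(n(-128, 115) + l) - 187535 = ((-128 + (-4 + 115)² - 1*115) - 80183) - 187535 = ((-128 + 111² - 115) - 80183) - 187535 = ((-128 + 12321 - 115) - 80183) - 187535 = (12078 - 80183) - 187535 = -68105 - 187535 = -255640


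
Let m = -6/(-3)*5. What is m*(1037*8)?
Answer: 82960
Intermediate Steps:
m = 10 (m = -6*(-1)/3*5 = -2*(-1)*5 = 2*5 = 10)
m*(1037*8) = 10*(1037*8) = 10*8296 = 82960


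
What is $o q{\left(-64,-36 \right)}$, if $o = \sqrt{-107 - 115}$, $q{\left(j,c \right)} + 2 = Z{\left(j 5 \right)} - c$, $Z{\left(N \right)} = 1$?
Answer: $35 i \sqrt{222} \approx 521.49 i$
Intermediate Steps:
$q{\left(j,c \right)} = -1 - c$ ($q{\left(j,c \right)} = -2 - \left(-1 + c\right) = -1 - c$)
$o = i \sqrt{222}$ ($o = \sqrt{-222} = i \sqrt{222} \approx 14.9 i$)
$o q{\left(-64,-36 \right)} = i \sqrt{222} \left(-1 - -36\right) = i \sqrt{222} \left(-1 + 36\right) = i \sqrt{222} \cdot 35 = 35 i \sqrt{222}$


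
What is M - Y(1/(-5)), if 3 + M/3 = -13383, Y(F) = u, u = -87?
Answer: -40071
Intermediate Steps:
Y(F) = -87
M = -40158 (M = -9 + 3*(-13383) = -9 - 40149 = -40158)
M - Y(1/(-5)) = -40158 - 1*(-87) = -40158 + 87 = -40071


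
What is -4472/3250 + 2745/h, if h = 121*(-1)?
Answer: -363937/15125 ≈ -24.062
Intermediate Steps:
h = -121
-4472/3250 + 2745/h = -4472/3250 + 2745/(-121) = -4472*1/3250 + 2745*(-1/121) = -172/125 - 2745/121 = -363937/15125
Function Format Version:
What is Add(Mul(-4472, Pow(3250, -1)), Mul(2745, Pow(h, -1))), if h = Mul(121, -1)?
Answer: Rational(-363937, 15125) ≈ -24.062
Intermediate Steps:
h = -121
Add(Mul(-4472, Pow(3250, -1)), Mul(2745, Pow(h, -1))) = Add(Mul(-4472, Pow(3250, -1)), Mul(2745, Pow(-121, -1))) = Add(Mul(-4472, Rational(1, 3250)), Mul(2745, Rational(-1, 121))) = Add(Rational(-172, 125), Rational(-2745, 121)) = Rational(-363937, 15125)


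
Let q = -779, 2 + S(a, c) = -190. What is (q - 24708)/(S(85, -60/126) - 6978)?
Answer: 25487/7170 ≈ 3.5547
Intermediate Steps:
S(a, c) = -192 (S(a, c) = -2 - 190 = -192)
(q - 24708)/(S(85, -60/126) - 6978) = (-779 - 24708)/(-192 - 6978) = -25487/(-7170) = -25487*(-1/7170) = 25487/7170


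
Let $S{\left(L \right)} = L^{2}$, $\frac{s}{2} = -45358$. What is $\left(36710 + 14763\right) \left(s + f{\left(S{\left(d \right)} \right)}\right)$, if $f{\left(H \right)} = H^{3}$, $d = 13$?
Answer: $243780914989$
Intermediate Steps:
$s = -90716$ ($s = 2 \left(-45358\right) = -90716$)
$\left(36710 + 14763\right) \left(s + f{\left(S{\left(d \right)} \right)}\right) = \left(36710 + 14763\right) \left(-90716 + \left(13^{2}\right)^{3}\right) = 51473 \left(-90716 + 169^{3}\right) = 51473 \left(-90716 + 4826809\right) = 51473 \cdot 4736093 = 243780914989$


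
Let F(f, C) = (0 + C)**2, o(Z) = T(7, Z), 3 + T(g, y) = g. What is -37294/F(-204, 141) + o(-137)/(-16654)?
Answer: -310586900/165549087 ≈ -1.8761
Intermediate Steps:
T(g, y) = -3 + g
o(Z) = 4 (o(Z) = -3 + 7 = 4)
F(f, C) = C**2
-37294/F(-204, 141) + o(-137)/(-16654) = -37294/(141**2) + 4/(-16654) = -37294/19881 + 4*(-1/16654) = -37294*1/19881 - 2/8327 = -37294/19881 - 2/8327 = -310586900/165549087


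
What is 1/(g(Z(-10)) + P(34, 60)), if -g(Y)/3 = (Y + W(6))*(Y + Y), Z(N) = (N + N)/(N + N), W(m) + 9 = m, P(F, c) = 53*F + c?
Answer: 1/1874 ≈ 0.00053362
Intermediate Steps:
P(F, c) = c + 53*F
W(m) = -9 + m
Z(N) = 1 (Z(N) = (2*N)/((2*N)) = (2*N)*(1/(2*N)) = 1)
g(Y) = -6*Y*(-3 + Y) (g(Y) = -3*(Y + (-9 + 6))*(Y + Y) = -3*(Y - 3)*2*Y = -3*(-3 + Y)*2*Y = -6*Y*(-3 + Y))
1/(g(Z(-10)) + P(34, 60)) = 1/(6*1*(3 - 1*1) + (60 + 53*34)) = 1/(6*1*(3 - 1) + (60 + 1802)) = 1/(6*1*2 + 1862) = 1/(12 + 1862) = 1/1874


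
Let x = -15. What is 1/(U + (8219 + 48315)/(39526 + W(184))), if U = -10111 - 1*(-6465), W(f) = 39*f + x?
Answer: -46687/170164268 ≈ -0.00027436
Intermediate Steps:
W(f) = -15 + 39*f (W(f) = 39*f - 15 = -15 + 39*f)
U = -3646 (U = -10111 + 6465 = -3646)
1/(U + (8219 + 48315)/(39526 + W(184))) = 1/(-3646 + (8219 + 48315)/(39526 + (-15 + 39*184))) = 1/(-3646 + 56534/(39526 + (-15 + 7176))) = 1/(-3646 + 56534/(39526 + 7161)) = 1/(-3646 + 56534/46687) = 1/(-170164268/46687) = -46687/170164268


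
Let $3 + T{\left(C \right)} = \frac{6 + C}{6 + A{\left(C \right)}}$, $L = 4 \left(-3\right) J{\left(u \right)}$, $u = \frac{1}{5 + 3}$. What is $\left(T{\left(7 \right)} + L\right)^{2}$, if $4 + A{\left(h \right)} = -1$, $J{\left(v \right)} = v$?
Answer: $\frac{289}{4} \approx 72.25$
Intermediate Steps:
$u = \frac{1}{8} \approx 0.125$
$A{\left(h \right)} = -5$ ($A{\left(h \right)} = -4 - 1 = -5$)
$L = - \frac{3}{2}$ ($L = 4 \left(-3\right) \frac{1}{8} = \left(-12\right) \frac{1}{8} = - \frac{3}{2} \approx -1.5$)
$T{\left(C \right)} = 3 + C$ ($T{\left(C \right)} = -3 + \frac{6 + C}{6 - 5} = -3 + \frac{6 + C}{1} = -3 + \left(6 + C\right) 1 = -3 + \left(6 + C\right) = 3 + C$)
$\left(T{\left(7 \right)} + L\right)^{2} = \left(\left(3 + 7\right) - \frac{3}{2}\right)^{2} = \left(10 - \frac{3}{2}\right)^{2} = \left(\frac{17}{2}\right)^{2} = \frac{289}{4}$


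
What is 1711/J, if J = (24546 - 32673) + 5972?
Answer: -1711/2155 ≈ -0.79397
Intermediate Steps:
J = -2155 (J = -8127 + 5972 = -2155)
1711/J = 1711/(-2155) = 1711*(-1/2155) = -1711/2155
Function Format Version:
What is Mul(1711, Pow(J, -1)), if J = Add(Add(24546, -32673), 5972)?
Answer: Rational(-1711, 2155) ≈ -0.79397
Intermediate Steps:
J = -2155 (J = Add(-8127, 5972) = -2155)
Mul(1711, Pow(J, -1)) = Mul(1711, Pow(-2155, -1)) = Mul(1711, Rational(-1, 2155)) = Rational(-1711, 2155)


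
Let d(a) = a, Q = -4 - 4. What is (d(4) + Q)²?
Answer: 16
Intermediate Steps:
Q = -8
(d(4) + Q)² = (4 - 8)² = (-4)² = 16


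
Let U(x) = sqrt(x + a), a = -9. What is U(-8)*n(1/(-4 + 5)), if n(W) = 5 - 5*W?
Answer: 0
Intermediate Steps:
U(x) = sqrt(-9 + x) (U(x) = sqrt(x - 9) = sqrt(-9 + x))
U(-8)*n(1/(-4 + 5)) = sqrt(-9 - 8)*(5 - 5/(-4 + 5)) = sqrt(-17)*(5 - 5/1) = (I*sqrt(17))*(5 - 5*1) = (I*sqrt(17))*(5 - 5) = (I*sqrt(17))*0 = 0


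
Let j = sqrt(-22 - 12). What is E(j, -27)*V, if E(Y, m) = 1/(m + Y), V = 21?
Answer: -81/109 - 3*I*sqrt(34)/109 ≈ -0.74312 - 0.16049*I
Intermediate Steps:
j = I*sqrt(34) (j = sqrt(-34) = I*sqrt(34) ≈ 5.8309*I)
E(Y, m) = 1/(Y + m)
E(j, -27)*V = 21/(I*sqrt(34) - 27) = 21/(-27 + I*sqrt(34))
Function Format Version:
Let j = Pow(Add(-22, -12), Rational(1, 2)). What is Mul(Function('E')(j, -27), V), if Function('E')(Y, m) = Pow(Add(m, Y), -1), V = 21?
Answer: Add(Rational(-81, 109), Mul(Rational(-3, 109), I, Pow(34, Rational(1, 2)))) ≈ Add(-0.74312, Mul(-0.16049, I))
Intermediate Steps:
j = Mul(I, Pow(34, Rational(1, 2))) (j = Pow(-34, Rational(1, 2)) = Mul(I, Pow(34, Rational(1, 2))) ≈ Mul(5.8309, I))
Function('E')(Y, m) = Pow(Add(Y, m), -1)
Mul(Function('E')(j, -27), V) = Mul(Pow(Add(Mul(I, Pow(34, Rational(1, 2))), -27), -1), 21) = Mul(Pow(Add(-27, Mul(I, Pow(34, Rational(1, 2)))), -1), 21) = Mul(21, Pow(Add(-27, Mul(I, Pow(34, Rational(1, 2)))), -1))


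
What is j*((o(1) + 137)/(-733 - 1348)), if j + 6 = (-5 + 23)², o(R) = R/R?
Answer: -43884/2081 ≈ -21.088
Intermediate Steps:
o(R) = 1
j = 318 (j = -6 + (-5 + 23)² = -6 + 18² = -6 + 324 = 318)
j*((o(1) + 137)/(-733 - 1348)) = 318*((1 + 137)/(-733 - 1348)) = 318*(138/(-2081)) = 318*(138*(-1/2081)) = 318*(-138/2081) = -43884/2081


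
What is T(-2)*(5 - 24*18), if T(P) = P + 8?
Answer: -2562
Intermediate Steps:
T(P) = 8 + P
T(-2)*(5 - 24*18) = (8 - 2)*(5 - 24*18) = 6*(5 - 432) = 6*(-427) = -2562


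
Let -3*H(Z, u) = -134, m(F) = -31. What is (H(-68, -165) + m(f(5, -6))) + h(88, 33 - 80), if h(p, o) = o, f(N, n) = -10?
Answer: -100/3 ≈ -33.333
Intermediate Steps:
H(Z, u) = 134/3 (H(Z, u) = -⅓*(-134) = 134/3)
(H(-68, -165) + m(f(5, -6))) + h(88, 33 - 80) = (134/3 - 31) + (33 - 80) = 41/3 - 47 = -100/3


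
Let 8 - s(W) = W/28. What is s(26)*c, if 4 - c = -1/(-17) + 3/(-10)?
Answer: 10197/340 ≈ 29.991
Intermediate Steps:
s(W) = 8 - W/28
c = 721/170 (c = 4 - (-1/(-17) + 3/(-10)) = 4 - (-1*(-1/17) + 3*(-1/10)) = 4 - (1/17 - 3/10) = 4 - 1*(-41/170) = 4 + 41/170 = 721/170 ≈ 4.2412)
s(26)*c = (8 - 1/28*26)*(721/170) = (8 - 13/14)*(721/170) = (99/14)*(721/170) = 10197/340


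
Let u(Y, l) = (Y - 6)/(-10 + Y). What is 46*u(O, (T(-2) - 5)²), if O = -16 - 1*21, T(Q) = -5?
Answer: 1978/47 ≈ 42.085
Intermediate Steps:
O = -37 (O = -16 - 21 = -37)
u(Y, l) = (-6 + Y)/(-10 + Y)
46*u(O, (T(-2) - 5)²) = 46*((-6 - 37)/(-10 - 37)) = 46*(-43/(-47)) = 46*(-1/47*(-43)) = 46*(43/47) = 1978/47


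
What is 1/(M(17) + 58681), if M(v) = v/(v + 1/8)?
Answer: 137/8039433 ≈ 1.7041e-5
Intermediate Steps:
M(v) = v/(⅛ + v) (M(v) = v/(v + ⅛) = v/(⅛ + v))
1/(M(17) + 58681) = 1/(8*17/(1 + 8*17) + 58681) = 1/(8*17/(1 + 136) + 58681) = 1/(8*17/137 + 58681) = 1/(8*17*(1/137) + 58681) = 1/(136/137 + 58681) = 1/(8039433/137) = 137/8039433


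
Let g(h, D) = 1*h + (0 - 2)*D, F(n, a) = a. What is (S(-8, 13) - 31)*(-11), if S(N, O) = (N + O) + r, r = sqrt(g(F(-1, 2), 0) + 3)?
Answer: 286 - 11*sqrt(5) ≈ 261.40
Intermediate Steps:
g(h, D) = h - 2*D
r = sqrt(5) (r = sqrt((2 - 2*0) + 3) = sqrt((2 + 0) + 3) = sqrt(2 + 3) = sqrt(5) ≈ 2.2361)
S(N, O) = N + O + sqrt(5) (S(N, O) = (N + O) + sqrt(5) = N + O + sqrt(5))
(S(-8, 13) - 31)*(-11) = ((-8 + 13 + sqrt(5)) - 31)*(-11) = ((5 + sqrt(5)) - 31)*(-11) = (-26 + sqrt(5))*(-11) = 286 - 11*sqrt(5)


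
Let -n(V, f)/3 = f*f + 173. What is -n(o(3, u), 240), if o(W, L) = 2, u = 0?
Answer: 173319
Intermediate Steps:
n(V, f) = -519 - 3*f² (n(V, f) = -3*(f*f + 173) = -3*(f² + 173) = -3*(173 + f²) = -519 - 3*f²)
-n(o(3, u), 240) = -(-519 - 3*240²) = -(-519 - 3*57600) = -(-519 - 172800) = -1*(-173319) = 173319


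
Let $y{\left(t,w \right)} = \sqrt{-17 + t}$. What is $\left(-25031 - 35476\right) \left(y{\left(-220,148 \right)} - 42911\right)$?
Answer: $2596415877 - 60507 i \sqrt{237} \approx 2.5964 \cdot 10^{9} - 9.3149 \cdot 10^{5} i$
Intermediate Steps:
$\left(-25031 - 35476\right) \left(y{\left(-220,148 \right)} - 42911\right) = \left(-25031 - 35476\right) \left(\sqrt{-17 - 220} - 42911\right) = - 60507 \left(\sqrt{-237} - 42911\right) = - 60507 \left(i \sqrt{237} - 42911\right) = - 60507 \left(-42911 + i \sqrt{237}\right) = 2596415877 - 60507 i \sqrt{237}$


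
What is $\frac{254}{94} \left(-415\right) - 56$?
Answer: $- \frac{55337}{47} \approx -1177.4$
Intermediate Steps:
$\frac{254}{94} \left(-415\right) - 56 = 254 \cdot \frac{1}{94} \left(-415\right) - 56 = \frac{127}{47} \left(-415\right) - 56 = - \frac{52705}{47} - 56 = - \frac{55337}{47}$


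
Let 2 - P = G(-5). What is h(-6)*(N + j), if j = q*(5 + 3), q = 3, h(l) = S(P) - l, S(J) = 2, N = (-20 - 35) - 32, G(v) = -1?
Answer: -504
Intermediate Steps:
P = 3 (P = 2 - 1*(-1) = 2 + 1 = 3)
N = -87 (N = -55 - 32 = -87)
h(l) = 2 - l
j = 24 (j = 3*(5 + 3) = 3*8 = 24)
h(-6)*(N + j) = (2 - 1*(-6))*(-87 + 24) = (2 + 6)*(-63) = 8*(-63) = -504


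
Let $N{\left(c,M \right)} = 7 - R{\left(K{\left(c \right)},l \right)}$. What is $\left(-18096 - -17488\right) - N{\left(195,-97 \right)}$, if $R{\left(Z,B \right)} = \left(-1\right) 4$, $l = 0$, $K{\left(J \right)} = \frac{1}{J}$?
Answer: $-619$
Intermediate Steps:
$R{\left(Z,B \right)} = -4$
$N{\left(c,M \right)} = 11$ ($N{\left(c,M \right)} = 7 - -4 = 7 + 4 = 11$)
$\left(-18096 - -17488\right) - N{\left(195,-97 \right)} = \left(-18096 - -17488\right) - 11 = \left(-18096 + 17488\right) - 11 = -608 - 11 = -619$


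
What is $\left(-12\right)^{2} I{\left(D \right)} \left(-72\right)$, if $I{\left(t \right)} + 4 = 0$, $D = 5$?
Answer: $41472$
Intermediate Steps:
$I{\left(t \right)} = -4$ ($I{\left(t \right)} = -4 + 0 = -4$)
$\left(-12\right)^{2} I{\left(D \right)} \left(-72\right) = \left(-12\right)^{2} \left(-4\right) \left(-72\right) = 144 \left(-4\right) \left(-72\right) = \left(-576\right) \left(-72\right) = 41472$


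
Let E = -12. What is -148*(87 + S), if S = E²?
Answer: -34188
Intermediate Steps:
S = 144 (S = (-12)² = 144)
-148*(87 + S) = -148*(87 + 144) = -148*231 = -34188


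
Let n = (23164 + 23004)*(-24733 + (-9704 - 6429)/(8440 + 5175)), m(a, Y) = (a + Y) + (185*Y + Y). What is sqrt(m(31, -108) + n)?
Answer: I*sqrt(211680876666610085)/13615 ≈ 33793.0*I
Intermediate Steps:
m(a, Y) = a + 187*Y (m(a, Y) = (Y + a) + 186*Y = a + 187*Y)
n = -15547347683904/13615 (n = 46168*(-24733 - 16133/13615) = 46168*(-336755928/13615) = -15547347683904/13615 ≈ -1.1419e+9)
sqrt(m(31, -108) + n) = sqrt((31 + 187*(-108)) - 15547347683904/13615) = sqrt((31 - 20196) - 15547347683904/13615) = sqrt(-20165 - 15547347683904/13615) = sqrt(-15547622230379/13615) = I*sqrt(211680876666610085)/13615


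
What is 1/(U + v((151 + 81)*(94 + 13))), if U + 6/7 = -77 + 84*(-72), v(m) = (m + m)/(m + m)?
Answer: -7/42874 ≈ -0.00016327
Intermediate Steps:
v(m) = 1 (v(m) = (2*m)/((2*m)) = (2*m)*(1/(2*m)) = 1)
U = -42881/7 (U = -6/7 + (-77 + 84*(-72)) = -6/7 + (-77 - 6048) = -6/7 - 6125 = -42881/7 ≈ -6125.9)
1/(U + v((151 + 81)*(94 + 13))) = 1/(-42881/7 + 1) = 1/(-42874/7) = -7/42874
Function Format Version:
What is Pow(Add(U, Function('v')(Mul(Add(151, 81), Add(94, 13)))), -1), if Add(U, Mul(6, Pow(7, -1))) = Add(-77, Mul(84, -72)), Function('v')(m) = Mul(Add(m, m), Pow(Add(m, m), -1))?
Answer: Rational(-7, 42874) ≈ -0.00016327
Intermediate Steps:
Function('v')(m) = 1 (Function('v')(m) = Mul(Mul(2, m), Pow(Mul(2, m), -1)) = Mul(Mul(2, m), Mul(Rational(1, 2), Pow(m, -1))) = 1)
U = Rational(-42881, 7) (U = Add(Rational(-6, 7), Add(-77, Mul(84, -72))) = Add(Rational(-6, 7), Add(-77, -6048)) = Add(Rational(-6, 7), -6125) = Rational(-42881, 7) ≈ -6125.9)
Pow(Add(U, Function('v')(Mul(Add(151, 81), Add(94, 13)))), -1) = Pow(Add(Rational(-42881, 7), 1), -1) = Pow(Rational(-42874, 7), -1) = Rational(-7, 42874)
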